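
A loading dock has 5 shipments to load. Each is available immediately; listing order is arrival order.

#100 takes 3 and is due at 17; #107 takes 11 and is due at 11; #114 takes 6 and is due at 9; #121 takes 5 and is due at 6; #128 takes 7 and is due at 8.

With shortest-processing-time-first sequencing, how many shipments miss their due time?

SPT (increasing processing time): #100 #121 #114 #128 #107.
#100: 0→3, due 17, tardiness 0
#121: 3→8, due 6, tardiness 2
#114: 8→14, due 9, tardiness 5
#128: 14→21, due 8, tardiness 13
#107: 21→32, due 11, tardiness 21
Late shipments: 4.

4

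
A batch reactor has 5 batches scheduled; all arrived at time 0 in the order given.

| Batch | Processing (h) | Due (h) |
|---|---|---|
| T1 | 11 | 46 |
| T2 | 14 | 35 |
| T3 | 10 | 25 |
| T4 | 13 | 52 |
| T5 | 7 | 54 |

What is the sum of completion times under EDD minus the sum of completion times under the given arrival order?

EDD (increasing due date): T3 T2 T1 T4 T5.
T3: 0→10
T2: 10→24
T1: 24→35
T4: 35→48
T5: 48→55
Sum = 10+24+35+48+55 = 172.
FIFO (arrival order): T1 T2 T3 T4 T5.
T1: 0→11
T2: 11→25
T3: 25→35
T4: 35→48
T5: 48→55
Sum = 11+25+35+48+55 = 174.
Difference = 172 − 174 = -2.

-2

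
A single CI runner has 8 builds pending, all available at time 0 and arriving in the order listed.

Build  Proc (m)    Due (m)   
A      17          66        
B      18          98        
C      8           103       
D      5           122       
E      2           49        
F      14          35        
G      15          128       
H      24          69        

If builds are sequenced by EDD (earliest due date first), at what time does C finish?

EDD (increasing due date): F E A H B C D G.
F: 0→14
E: 14→16
A: 16→33
H: 33→57
B: 57→75
C: 75→83

83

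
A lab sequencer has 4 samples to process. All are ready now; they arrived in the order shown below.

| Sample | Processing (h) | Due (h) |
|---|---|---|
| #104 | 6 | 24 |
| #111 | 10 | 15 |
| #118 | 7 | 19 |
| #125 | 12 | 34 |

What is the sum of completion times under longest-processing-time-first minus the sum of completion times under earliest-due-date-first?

LPT (decreasing processing time): #125 #111 #118 #104.
#125: 0→12
#111: 12→22
#118: 22→29
#104: 29→35
Sum = 12+22+29+35 = 98.
EDD (increasing due date): #111 #118 #104 #125.
#111: 0→10
#118: 10→17
#104: 17→23
#125: 23→35
Sum = 10+17+23+35 = 85.
Difference = 98 − 85 = 13.

13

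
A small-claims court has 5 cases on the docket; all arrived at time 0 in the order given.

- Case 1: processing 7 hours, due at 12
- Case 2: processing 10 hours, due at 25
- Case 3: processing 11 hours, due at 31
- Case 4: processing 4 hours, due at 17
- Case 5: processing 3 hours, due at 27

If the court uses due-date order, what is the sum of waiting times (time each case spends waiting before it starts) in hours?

63

EDD (increasing due date): Case 1 Case 4 Case 2 Case 5 Case 3.
Case 1: waits 0, runs 0→7
Case 4: waits 7, runs 7→11
Case 2: waits 11, runs 11→21
Case 5: waits 21, runs 21→24
Case 3: waits 24, runs 24→35
Sum = 0+7+11+21+24 = 63.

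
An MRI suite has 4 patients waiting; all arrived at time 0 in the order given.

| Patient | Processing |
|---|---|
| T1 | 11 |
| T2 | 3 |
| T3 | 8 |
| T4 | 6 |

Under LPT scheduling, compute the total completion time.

LPT (decreasing processing time): T1 T3 T4 T2.
T1: 0→11
T3: 11→19
T4: 19→25
T2: 25→28
Sum = 11+19+25+28 = 83.

83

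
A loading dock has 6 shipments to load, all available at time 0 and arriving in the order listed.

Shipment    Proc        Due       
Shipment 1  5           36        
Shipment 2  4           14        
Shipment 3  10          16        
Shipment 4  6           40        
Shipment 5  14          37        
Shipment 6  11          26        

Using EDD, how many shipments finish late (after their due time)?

EDD (increasing due date): Shipment 2 Shipment 3 Shipment 6 Shipment 1 Shipment 5 Shipment 4.
Shipment 2: 0→4, due 14, tardiness 0
Shipment 3: 4→14, due 16, tardiness 0
Shipment 6: 14→25, due 26, tardiness 0
Shipment 1: 25→30, due 36, tardiness 0
Shipment 5: 30→44, due 37, tardiness 7
Shipment 4: 44→50, due 40, tardiness 10
Late shipments: 2.

2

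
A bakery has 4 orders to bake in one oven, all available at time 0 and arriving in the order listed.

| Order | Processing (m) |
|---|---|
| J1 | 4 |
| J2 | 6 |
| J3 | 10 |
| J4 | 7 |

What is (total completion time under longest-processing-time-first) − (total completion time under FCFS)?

LPT (decreasing processing time): J3 J4 J2 J1.
J3: 0→10
J4: 10→17
J2: 17→23
J1: 23→27
Sum = 10+17+23+27 = 77.
FIFO (arrival order): J1 J2 J3 J4.
J1: 0→4
J2: 4→10
J3: 10→20
J4: 20→27
Sum = 4+10+20+27 = 61.
Difference = 77 − 61 = 16.

16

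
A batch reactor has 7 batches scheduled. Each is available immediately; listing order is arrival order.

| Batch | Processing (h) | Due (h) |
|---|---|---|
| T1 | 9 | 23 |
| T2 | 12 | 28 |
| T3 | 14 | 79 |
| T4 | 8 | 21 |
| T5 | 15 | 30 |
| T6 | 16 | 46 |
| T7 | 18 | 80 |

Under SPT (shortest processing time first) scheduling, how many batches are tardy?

4

SPT (increasing processing time): T4 T1 T2 T3 T5 T6 T7.
T4: 0→8, due 21, tardiness 0
T1: 8→17, due 23, tardiness 0
T2: 17→29, due 28, tardiness 1
T3: 29→43, due 79, tardiness 0
T5: 43→58, due 30, tardiness 28
T6: 58→74, due 46, tardiness 28
T7: 74→92, due 80, tardiness 12
Late batches: 4.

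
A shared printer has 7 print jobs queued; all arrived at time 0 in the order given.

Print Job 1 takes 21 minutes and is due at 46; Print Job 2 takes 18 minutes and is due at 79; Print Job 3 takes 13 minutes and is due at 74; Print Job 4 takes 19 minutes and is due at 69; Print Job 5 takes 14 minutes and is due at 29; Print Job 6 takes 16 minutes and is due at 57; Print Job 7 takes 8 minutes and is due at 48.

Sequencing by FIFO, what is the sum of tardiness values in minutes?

FIFO (arrival order): Print Job 1 Print Job 2 Print Job 3 Print Job 4 Print Job 5 Print Job 6 Print Job 7.
Print Job 1: 0→21, due 46, tardiness 0
Print Job 2: 21→39, due 79, tardiness 0
Print Job 3: 39→52, due 74, tardiness 0
Print Job 4: 52→71, due 69, tardiness 2
Print Job 5: 71→85, due 29, tardiness 56
Print Job 6: 85→101, due 57, tardiness 44
Print Job 7: 101→109, due 48, tardiness 61
Sum = 0+0+0+2+56+44+61 = 163.

163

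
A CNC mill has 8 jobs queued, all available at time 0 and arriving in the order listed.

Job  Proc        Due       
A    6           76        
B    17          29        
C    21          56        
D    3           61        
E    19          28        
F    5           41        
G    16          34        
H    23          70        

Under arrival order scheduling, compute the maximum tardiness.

FIFO (arrival order): A B C D E F G H.
A: 0→6, due 76, tardiness 0
B: 6→23, due 29, tardiness 0
C: 23→44, due 56, tardiness 0
D: 44→47, due 61, tardiness 0
E: 47→66, due 28, tardiness 38
F: 66→71, due 41, tardiness 30
G: 71→87, due 34, tardiness 53
H: 87→110, due 70, tardiness 40
Maximum = 53.

53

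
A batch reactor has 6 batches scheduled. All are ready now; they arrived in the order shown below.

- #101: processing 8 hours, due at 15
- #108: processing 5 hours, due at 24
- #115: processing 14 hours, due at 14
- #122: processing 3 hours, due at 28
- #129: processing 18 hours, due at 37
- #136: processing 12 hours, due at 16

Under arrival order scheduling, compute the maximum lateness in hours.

FIFO (arrival order): #101 #108 #115 #122 #129 #136.
#101: 0→8, due 15, lateness -7
#108: 8→13, due 24, lateness -11
#115: 13→27, due 14, lateness 13
#122: 27→30, due 28, lateness 2
#129: 30→48, due 37, lateness 11
#136: 48→60, due 16, lateness 44
Maximum = 44.

44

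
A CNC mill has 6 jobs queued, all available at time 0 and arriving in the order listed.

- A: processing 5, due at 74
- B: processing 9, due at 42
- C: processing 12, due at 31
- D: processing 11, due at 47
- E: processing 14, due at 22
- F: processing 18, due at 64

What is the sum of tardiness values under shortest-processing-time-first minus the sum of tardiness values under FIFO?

6

SPT (increasing processing time): A B D C E F.
A: 0→5, due 74, tardiness 0
B: 5→14, due 42, tardiness 0
D: 14→25, due 47, tardiness 0
C: 25→37, due 31, tardiness 6
E: 37→51, due 22, tardiness 29
F: 51→69, due 64, tardiness 5
Sum = 0+0+0+6+29+5 = 40.
FIFO (arrival order): A B C D E F.
A: 0→5, due 74, tardiness 0
B: 5→14, due 42, tardiness 0
C: 14→26, due 31, tardiness 0
D: 26→37, due 47, tardiness 0
E: 37→51, due 22, tardiness 29
F: 51→69, due 64, tardiness 5
Sum = 0+0+0+0+29+5 = 34.
Difference = 40 − 34 = 6.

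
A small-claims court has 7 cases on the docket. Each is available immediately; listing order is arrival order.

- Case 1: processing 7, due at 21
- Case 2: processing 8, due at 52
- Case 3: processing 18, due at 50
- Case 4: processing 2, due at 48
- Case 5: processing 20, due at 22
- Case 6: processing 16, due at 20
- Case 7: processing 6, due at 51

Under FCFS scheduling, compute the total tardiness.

FIFO (arrival order): Case 1 Case 2 Case 3 Case 4 Case 5 Case 6 Case 7.
Case 1: 0→7, due 21, tardiness 0
Case 2: 7→15, due 52, tardiness 0
Case 3: 15→33, due 50, tardiness 0
Case 4: 33→35, due 48, tardiness 0
Case 5: 35→55, due 22, tardiness 33
Case 6: 55→71, due 20, tardiness 51
Case 7: 71→77, due 51, tardiness 26
Sum = 0+0+0+0+33+51+26 = 110.

110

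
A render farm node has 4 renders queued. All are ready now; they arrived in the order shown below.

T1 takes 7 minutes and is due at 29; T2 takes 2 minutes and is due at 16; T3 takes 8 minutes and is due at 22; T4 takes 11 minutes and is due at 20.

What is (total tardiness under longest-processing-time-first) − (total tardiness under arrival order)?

LPT (decreasing processing time): T4 T3 T1 T2.
T4: 0→11, due 20, tardiness 0
T3: 11→19, due 22, tardiness 0
T1: 19→26, due 29, tardiness 0
T2: 26→28, due 16, tardiness 12
Sum = 0+0+0+12 = 12.
FIFO (arrival order): T1 T2 T3 T4.
T1: 0→7, due 29, tardiness 0
T2: 7→9, due 16, tardiness 0
T3: 9→17, due 22, tardiness 0
T4: 17→28, due 20, tardiness 8
Sum = 0+0+0+8 = 8.
Difference = 12 − 8 = 4.

4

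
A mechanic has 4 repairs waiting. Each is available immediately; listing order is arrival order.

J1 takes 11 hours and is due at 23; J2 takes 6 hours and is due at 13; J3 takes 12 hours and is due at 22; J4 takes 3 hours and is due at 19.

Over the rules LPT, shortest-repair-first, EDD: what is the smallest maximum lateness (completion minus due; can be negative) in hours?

LPT (decreasing processing time): J3 J1 J2 J4.
J3: 0→12, due 22, lateness -10
J1: 12→23, due 23, lateness 0
J2: 23→29, due 13, lateness 16
J4: 29→32, due 19, lateness 13
Maximum = 16.
SPT (increasing processing time): J4 J2 J1 J3.
J4: 0→3, due 19, lateness -16
J2: 3→9, due 13, lateness -4
J1: 9→20, due 23, lateness -3
J3: 20→32, due 22, lateness 10
Maximum = 10.
EDD (increasing due date): J2 J4 J3 J1.
J2: 0→6, due 13, lateness -7
J4: 6→9, due 19, lateness -10
J3: 9→21, due 22, lateness -1
J1: 21→32, due 23, lateness 9
Maximum = 9.
LPT 16, SPT 10, EDD 9 → minimum 9.

9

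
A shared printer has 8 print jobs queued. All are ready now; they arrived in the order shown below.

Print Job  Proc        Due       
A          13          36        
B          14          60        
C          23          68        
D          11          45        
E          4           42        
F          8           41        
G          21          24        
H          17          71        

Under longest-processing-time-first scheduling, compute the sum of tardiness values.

LPT (decreasing processing time): C G H B A D F E.
C: 0→23, due 68, tardiness 0
G: 23→44, due 24, tardiness 20
H: 44→61, due 71, tardiness 0
B: 61→75, due 60, tardiness 15
A: 75→88, due 36, tardiness 52
D: 88→99, due 45, tardiness 54
F: 99→107, due 41, tardiness 66
E: 107→111, due 42, tardiness 69
Sum = 0+20+0+15+52+54+66+69 = 276.

276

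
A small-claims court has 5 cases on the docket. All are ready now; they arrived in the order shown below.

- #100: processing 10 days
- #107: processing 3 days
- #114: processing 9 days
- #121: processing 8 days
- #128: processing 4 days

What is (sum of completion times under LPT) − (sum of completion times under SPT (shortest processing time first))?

LPT (decreasing processing time): #100 #114 #121 #128 #107.
#100: 0→10
#114: 10→19
#121: 19→27
#128: 27→31
#107: 31→34
Sum = 10+19+27+31+34 = 121.
SPT (increasing processing time): #107 #128 #121 #114 #100.
#107: 0→3
#128: 3→7
#121: 7→15
#114: 15→24
#100: 24→34
Sum = 3+7+15+24+34 = 83.
Difference = 121 − 83 = 38.

38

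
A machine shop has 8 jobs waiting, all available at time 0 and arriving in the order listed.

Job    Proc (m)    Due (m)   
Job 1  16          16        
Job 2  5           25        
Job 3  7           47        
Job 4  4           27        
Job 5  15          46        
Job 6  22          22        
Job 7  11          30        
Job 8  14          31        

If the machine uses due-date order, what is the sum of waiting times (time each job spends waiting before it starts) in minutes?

EDD (increasing due date): Job 1 Job 6 Job 2 Job 4 Job 7 Job 8 Job 5 Job 3.
Job 1: waits 0, runs 0→16
Job 6: waits 16, runs 16→38
Job 2: waits 38, runs 38→43
Job 4: waits 43, runs 43→47
Job 7: waits 47, runs 47→58
Job 8: waits 58, runs 58→72
Job 5: waits 72, runs 72→87
Job 3: waits 87, runs 87→94
Sum = 0+16+38+43+47+58+72+87 = 361.

361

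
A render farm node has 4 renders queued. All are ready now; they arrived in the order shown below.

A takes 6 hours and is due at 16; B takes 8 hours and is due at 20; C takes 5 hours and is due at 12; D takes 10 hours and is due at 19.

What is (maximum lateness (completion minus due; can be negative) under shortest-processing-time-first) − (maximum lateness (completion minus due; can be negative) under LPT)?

SPT (increasing processing time): C A B D.
C: 0→5, due 12, lateness -7
A: 5→11, due 16, lateness -5
B: 11→19, due 20, lateness -1
D: 19→29, due 19, lateness 10
Maximum = 10.
LPT (decreasing processing time): D B A C.
D: 0→10, due 19, lateness -9
B: 10→18, due 20, lateness -2
A: 18→24, due 16, lateness 8
C: 24→29, due 12, lateness 17
Maximum = 17.
Difference = 10 − 17 = -7.

-7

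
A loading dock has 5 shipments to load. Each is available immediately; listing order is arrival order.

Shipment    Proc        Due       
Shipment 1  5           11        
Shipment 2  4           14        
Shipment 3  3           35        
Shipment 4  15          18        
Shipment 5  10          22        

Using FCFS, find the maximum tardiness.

15

FIFO (arrival order): Shipment 1 Shipment 2 Shipment 3 Shipment 4 Shipment 5.
Shipment 1: 0→5, due 11, tardiness 0
Shipment 2: 5→9, due 14, tardiness 0
Shipment 3: 9→12, due 35, tardiness 0
Shipment 4: 12→27, due 18, tardiness 9
Shipment 5: 27→37, due 22, tardiness 15
Maximum = 15.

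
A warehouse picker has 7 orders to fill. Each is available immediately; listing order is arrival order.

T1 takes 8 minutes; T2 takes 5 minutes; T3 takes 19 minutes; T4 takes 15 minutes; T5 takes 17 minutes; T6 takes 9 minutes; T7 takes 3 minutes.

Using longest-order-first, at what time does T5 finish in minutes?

36

LPT (decreasing processing time): T3 T5 T4 T6 T1 T2 T7.
T3: 0→19
T5: 19→36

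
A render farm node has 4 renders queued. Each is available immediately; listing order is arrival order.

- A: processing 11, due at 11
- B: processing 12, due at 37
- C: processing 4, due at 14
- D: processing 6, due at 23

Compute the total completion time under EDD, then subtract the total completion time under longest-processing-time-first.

EDD (increasing due date): A C D B.
A: 0→11
C: 11→15
D: 15→21
B: 21→33
Sum = 11+15+21+33 = 80.
LPT (decreasing processing time): B A D C.
B: 0→12
A: 12→23
D: 23→29
C: 29→33
Sum = 12+23+29+33 = 97.
Difference = 80 − 97 = -17.

-17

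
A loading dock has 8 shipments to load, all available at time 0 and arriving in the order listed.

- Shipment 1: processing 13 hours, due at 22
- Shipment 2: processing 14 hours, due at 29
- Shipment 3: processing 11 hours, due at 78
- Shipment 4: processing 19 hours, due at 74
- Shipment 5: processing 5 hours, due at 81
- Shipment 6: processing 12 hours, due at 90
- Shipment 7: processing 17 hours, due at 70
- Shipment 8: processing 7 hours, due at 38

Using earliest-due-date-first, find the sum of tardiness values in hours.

EDD (increasing due date): Shipment 1 Shipment 2 Shipment 8 Shipment 7 Shipment 4 Shipment 3 Shipment 5 Shipment 6.
Shipment 1: 0→13, due 22, tardiness 0
Shipment 2: 13→27, due 29, tardiness 0
Shipment 8: 27→34, due 38, tardiness 0
Shipment 7: 34→51, due 70, tardiness 0
Shipment 4: 51→70, due 74, tardiness 0
Shipment 3: 70→81, due 78, tardiness 3
Shipment 5: 81→86, due 81, tardiness 5
Shipment 6: 86→98, due 90, tardiness 8
Sum = 0+0+0+0+0+3+5+8 = 16.

16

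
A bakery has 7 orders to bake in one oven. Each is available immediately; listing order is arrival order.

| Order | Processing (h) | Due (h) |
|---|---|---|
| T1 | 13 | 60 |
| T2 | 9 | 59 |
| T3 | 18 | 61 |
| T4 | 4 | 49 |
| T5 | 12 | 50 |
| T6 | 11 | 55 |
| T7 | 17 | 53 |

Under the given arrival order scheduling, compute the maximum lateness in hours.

31

FIFO (arrival order): T1 T2 T3 T4 T5 T6 T7.
T1: 0→13, due 60, lateness -47
T2: 13→22, due 59, lateness -37
T3: 22→40, due 61, lateness -21
T4: 40→44, due 49, lateness -5
T5: 44→56, due 50, lateness 6
T6: 56→67, due 55, lateness 12
T7: 67→84, due 53, lateness 31
Maximum = 31.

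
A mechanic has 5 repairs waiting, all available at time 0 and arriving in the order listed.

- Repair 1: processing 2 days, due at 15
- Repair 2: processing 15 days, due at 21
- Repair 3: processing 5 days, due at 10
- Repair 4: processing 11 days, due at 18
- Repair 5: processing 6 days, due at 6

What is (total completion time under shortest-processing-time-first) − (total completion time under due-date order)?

-8

SPT (increasing processing time): Repair 1 Repair 3 Repair 5 Repair 4 Repair 2.
Repair 1: 0→2
Repair 3: 2→7
Repair 5: 7→13
Repair 4: 13→24
Repair 2: 24→39
Sum = 2+7+13+24+39 = 85.
EDD (increasing due date): Repair 5 Repair 3 Repair 1 Repair 4 Repair 2.
Repair 5: 0→6
Repair 3: 6→11
Repair 1: 11→13
Repair 4: 13→24
Repair 2: 24→39
Sum = 6+11+13+24+39 = 93.
Difference = 85 − 93 = -8.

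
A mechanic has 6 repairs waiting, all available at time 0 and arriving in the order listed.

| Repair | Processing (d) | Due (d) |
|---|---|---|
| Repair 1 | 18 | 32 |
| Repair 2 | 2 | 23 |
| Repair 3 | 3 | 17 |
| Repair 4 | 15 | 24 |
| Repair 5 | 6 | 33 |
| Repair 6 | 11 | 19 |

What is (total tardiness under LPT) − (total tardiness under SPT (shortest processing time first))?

80

LPT (decreasing processing time): Repair 1 Repair 4 Repair 6 Repair 5 Repair 3 Repair 2.
Repair 1: 0→18, due 32, tardiness 0
Repair 4: 18→33, due 24, tardiness 9
Repair 6: 33→44, due 19, tardiness 25
Repair 5: 44→50, due 33, tardiness 17
Repair 3: 50→53, due 17, tardiness 36
Repair 2: 53→55, due 23, tardiness 32
Sum = 0+9+25+17+36+32 = 119.
SPT (increasing processing time): Repair 2 Repair 3 Repair 5 Repair 6 Repair 4 Repair 1.
Repair 2: 0→2, due 23, tardiness 0
Repair 3: 2→5, due 17, tardiness 0
Repair 5: 5→11, due 33, tardiness 0
Repair 6: 11→22, due 19, tardiness 3
Repair 4: 22→37, due 24, tardiness 13
Repair 1: 37→55, due 32, tardiness 23
Sum = 0+0+0+3+13+23 = 39.
Difference = 119 − 39 = 80.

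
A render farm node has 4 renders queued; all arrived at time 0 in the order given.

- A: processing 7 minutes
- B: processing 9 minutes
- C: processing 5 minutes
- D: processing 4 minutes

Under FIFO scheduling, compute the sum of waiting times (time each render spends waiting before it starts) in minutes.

44

FIFO (arrival order): A B C D.
A: waits 0, runs 0→7
B: waits 7, runs 7→16
C: waits 16, runs 16→21
D: waits 21, runs 21→25
Sum = 0+7+16+21 = 44.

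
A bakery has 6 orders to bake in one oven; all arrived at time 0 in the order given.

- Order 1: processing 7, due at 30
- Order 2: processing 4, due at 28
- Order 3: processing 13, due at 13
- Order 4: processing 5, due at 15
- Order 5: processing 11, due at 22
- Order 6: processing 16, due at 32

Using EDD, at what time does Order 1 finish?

EDD (increasing due date): Order 3 Order 4 Order 5 Order 2 Order 1 Order 6.
Order 3: 0→13
Order 4: 13→18
Order 5: 18→29
Order 2: 29→33
Order 1: 33→40

40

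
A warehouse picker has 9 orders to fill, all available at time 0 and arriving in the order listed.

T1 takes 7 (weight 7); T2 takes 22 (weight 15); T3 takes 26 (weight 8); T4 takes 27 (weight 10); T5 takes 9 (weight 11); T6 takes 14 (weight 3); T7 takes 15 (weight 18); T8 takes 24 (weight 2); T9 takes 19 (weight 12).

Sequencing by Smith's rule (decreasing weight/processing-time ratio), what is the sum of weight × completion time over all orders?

5140

WSPT (decreasing weight/processing-time ratio): T5 T7 T1 T2 T9 T4 T3 T6 T8.
T5: finishes 9, weight 11, w·C = 99
T7: finishes 24, weight 18, w·C = 432
T1: finishes 31, weight 7, w·C = 217
T2: finishes 53, weight 15, w·C = 795
T9: finishes 72, weight 12, w·C = 864
T4: finishes 99, weight 10, w·C = 990
T3: finishes 125, weight 8, w·C = 1000
T6: finishes 139, weight 3, w·C = 417
T8: finishes 163, weight 2, w·C = 326
Sum = 99+432+217+795+864+990+1000+417+326 = 5140.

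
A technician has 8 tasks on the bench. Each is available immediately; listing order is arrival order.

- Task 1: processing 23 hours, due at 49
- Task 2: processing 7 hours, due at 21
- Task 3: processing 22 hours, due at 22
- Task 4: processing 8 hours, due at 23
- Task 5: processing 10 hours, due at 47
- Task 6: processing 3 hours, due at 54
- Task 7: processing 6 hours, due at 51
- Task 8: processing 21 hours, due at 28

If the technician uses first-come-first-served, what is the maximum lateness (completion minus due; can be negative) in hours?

72

FIFO (arrival order): Task 1 Task 2 Task 3 Task 4 Task 5 Task 6 Task 7 Task 8.
Task 1: 0→23, due 49, lateness -26
Task 2: 23→30, due 21, lateness 9
Task 3: 30→52, due 22, lateness 30
Task 4: 52→60, due 23, lateness 37
Task 5: 60→70, due 47, lateness 23
Task 6: 70→73, due 54, lateness 19
Task 7: 73→79, due 51, lateness 28
Task 8: 79→100, due 28, lateness 72
Maximum = 72.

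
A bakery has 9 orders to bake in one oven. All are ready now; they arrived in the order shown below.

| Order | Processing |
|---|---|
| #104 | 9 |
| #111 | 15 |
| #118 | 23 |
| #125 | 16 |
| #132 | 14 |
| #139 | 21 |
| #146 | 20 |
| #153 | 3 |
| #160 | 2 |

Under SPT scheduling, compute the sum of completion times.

SPT (increasing processing time): #160 #153 #104 #132 #111 #125 #146 #139 #118.
#160: 0→2
#153: 2→5
#104: 5→14
#132: 14→28
#111: 28→43
#125: 43→59
#146: 59→79
#139: 79→100
#118: 100→123
Sum = 2+5+14+28+43+59+79+100+123 = 453.

453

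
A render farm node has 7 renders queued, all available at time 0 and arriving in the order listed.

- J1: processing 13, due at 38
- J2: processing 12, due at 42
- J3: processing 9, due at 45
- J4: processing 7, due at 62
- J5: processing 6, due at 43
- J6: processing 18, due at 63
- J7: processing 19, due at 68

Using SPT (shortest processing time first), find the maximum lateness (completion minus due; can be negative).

16

SPT (increasing processing time): J5 J4 J3 J2 J1 J6 J7.
J5: 0→6, due 43, lateness -37
J4: 6→13, due 62, lateness -49
J3: 13→22, due 45, lateness -23
J2: 22→34, due 42, lateness -8
J1: 34→47, due 38, lateness 9
J6: 47→65, due 63, lateness 2
J7: 65→84, due 68, lateness 16
Maximum = 16.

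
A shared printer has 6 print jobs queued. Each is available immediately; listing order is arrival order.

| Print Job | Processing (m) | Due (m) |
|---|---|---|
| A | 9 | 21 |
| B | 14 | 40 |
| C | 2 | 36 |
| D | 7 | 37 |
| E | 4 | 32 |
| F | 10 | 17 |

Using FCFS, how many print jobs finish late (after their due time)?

2

FIFO (arrival order): A B C D E F.
A: 0→9, due 21, tardiness 0
B: 9→23, due 40, tardiness 0
C: 23→25, due 36, tardiness 0
D: 25→32, due 37, tardiness 0
E: 32→36, due 32, tardiness 4
F: 36→46, due 17, tardiness 29
Late print jobs: 2.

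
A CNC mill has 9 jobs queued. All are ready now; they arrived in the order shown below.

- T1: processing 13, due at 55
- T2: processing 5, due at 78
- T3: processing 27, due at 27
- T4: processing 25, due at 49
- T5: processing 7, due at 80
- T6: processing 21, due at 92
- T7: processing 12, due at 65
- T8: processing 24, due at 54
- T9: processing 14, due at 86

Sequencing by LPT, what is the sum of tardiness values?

LPT (decreasing processing time): T3 T4 T8 T6 T9 T1 T7 T5 T2.
T3: 0→27, due 27, tardiness 0
T4: 27→52, due 49, tardiness 3
T8: 52→76, due 54, tardiness 22
T6: 76→97, due 92, tardiness 5
T9: 97→111, due 86, tardiness 25
T1: 111→124, due 55, tardiness 69
T7: 124→136, due 65, tardiness 71
T5: 136→143, due 80, tardiness 63
T2: 143→148, due 78, tardiness 70
Sum = 0+3+22+5+25+69+71+63+70 = 328.

328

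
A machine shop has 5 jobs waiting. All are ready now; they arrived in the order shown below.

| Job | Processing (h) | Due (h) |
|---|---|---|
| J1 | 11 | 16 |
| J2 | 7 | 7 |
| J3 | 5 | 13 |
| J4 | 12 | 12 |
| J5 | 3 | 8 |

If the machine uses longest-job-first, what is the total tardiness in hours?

82

LPT (decreasing processing time): J4 J1 J2 J3 J5.
J4: 0→12, due 12, tardiness 0
J1: 12→23, due 16, tardiness 7
J2: 23→30, due 7, tardiness 23
J3: 30→35, due 13, tardiness 22
J5: 35→38, due 8, tardiness 30
Sum = 0+7+23+22+30 = 82.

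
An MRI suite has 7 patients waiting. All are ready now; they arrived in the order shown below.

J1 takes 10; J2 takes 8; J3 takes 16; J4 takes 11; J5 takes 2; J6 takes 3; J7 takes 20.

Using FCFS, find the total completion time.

FIFO (arrival order): J1 J2 J3 J4 J5 J6 J7.
J1: 0→10
J2: 10→18
J3: 18→34
J4: 34→45
J5: 45→47
J6: 47→50
J7: 50→70
Sum = 10+18+34+45+47+50+70 = 274.

274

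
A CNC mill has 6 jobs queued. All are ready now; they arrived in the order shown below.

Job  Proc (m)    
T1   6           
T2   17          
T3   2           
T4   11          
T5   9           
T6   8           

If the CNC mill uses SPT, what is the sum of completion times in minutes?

140

SPT (increasing processing time): T3 T1 T6 T5 T4 T2.
T3: 0→2
T1: 2→8
T6: 8→16
T5: 16→25
T4: 25→36
T2: 36→53
Sum = 2+8+16+25+36+53 = 140.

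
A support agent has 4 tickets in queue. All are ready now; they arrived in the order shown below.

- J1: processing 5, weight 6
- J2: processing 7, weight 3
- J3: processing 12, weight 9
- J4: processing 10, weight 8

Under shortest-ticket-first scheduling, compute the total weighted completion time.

548

SPT (increasing processing time): J1 J2 J4 J3.
J1: finishes 5, weight 6, w·C = 30
J2: finishes 12, weight 3, w·C = 36
J4: finishes 22, weight 8, w·C = 176
J3: finishes 34, weight 9, w·C = 306
Sum = 30+36+176+306 = 548.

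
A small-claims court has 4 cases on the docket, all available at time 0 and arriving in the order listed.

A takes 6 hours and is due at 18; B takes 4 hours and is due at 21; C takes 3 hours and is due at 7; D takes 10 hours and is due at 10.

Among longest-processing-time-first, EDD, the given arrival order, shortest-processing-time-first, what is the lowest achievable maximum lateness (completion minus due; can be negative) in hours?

LPT (decreasing processing time): D A B C.
D: 0→10, due 10, lateness 0
A: 10→16, due 18, lateness -2
B: 16→20, due 21, lateness -1
C: 20→23, due 7, lateness 16
Maximum = 16.
EDD (increasing due date): C D A B.
C: 0→3, due 7, lateness -4
D: 3→13, due 10, lateness 3
A: 13→19, due 18, lateness 1
B: 19→23, due 21, lateness 2
Maximum = 3.
FIFO (arrival order): A B C D.
A: 0→6, due 18, lateness -12
B: 6→10, due 21, lateness -11
C: 10→13, due 7, lateness 6
D: 13→23, due 10, lateness 13
Maximum = 13.
SPT (increasing processing time): C B A D.
C: 0→3, due 7, lateness -4
B: 3→7, due 21, lateness -14
A: 7→13, due 18, lateness -5
D: 13→23, due 10, lateness 13
Maximum = 13.
LPT 16, EDD 3, FIFO 13, SPT 13 → minimum 3.

3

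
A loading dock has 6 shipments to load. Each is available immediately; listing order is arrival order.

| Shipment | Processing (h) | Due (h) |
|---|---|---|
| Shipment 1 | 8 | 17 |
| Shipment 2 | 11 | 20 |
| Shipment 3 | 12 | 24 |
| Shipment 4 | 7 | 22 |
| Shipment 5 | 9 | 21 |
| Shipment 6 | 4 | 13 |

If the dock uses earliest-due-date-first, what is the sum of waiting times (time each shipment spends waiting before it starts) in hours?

110

EDD (increasing due date): Shipment 6 Shipment 1 Shipment 2 Shipment 5 Shipment 4 Shipment 3.
Shipment 6: waits 0, runs 0→4
Shipment 1: waits 4, runs 4→12
Shipment 2: waits 12, runs 12→23
Shipment 5: waits 23, runs 23→32
Shipment 4: waits 32, runs 32→39
Shipment 3: waits 39, runs 39→51
Sum = 0+4+12+23+32+39 = 110.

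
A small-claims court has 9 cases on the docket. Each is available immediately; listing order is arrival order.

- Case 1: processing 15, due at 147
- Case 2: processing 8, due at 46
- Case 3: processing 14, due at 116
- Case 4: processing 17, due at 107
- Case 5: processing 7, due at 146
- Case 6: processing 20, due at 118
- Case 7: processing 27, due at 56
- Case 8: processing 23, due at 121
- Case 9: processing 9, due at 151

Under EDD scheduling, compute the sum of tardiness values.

EDD (increasing due date): Case 2 Case 7 Case 4 Case 3 Case 6 Case 8 Case 5 Case 1 Case 9.
Case 2: 0→8, due 46, tardiness 0
Case 7: 8→35, due 56, tardiness 0
Case 4: 35→52, due 107, tardiness 0
Case 3: 52→66, due 116, tardiness 0
Case 6: 66→86, due 118, tardiness 0
Case 8: 86→109, due 121, tardiness 0
Case 5: 109→116, due 146, tardiness 0
Case 1: 116→131, due 147, tardiness 0
Case 9: 131→140, due 151, tardiness 0
Sum = 0+0+0+0+0+0+0+0+0 = 0.

0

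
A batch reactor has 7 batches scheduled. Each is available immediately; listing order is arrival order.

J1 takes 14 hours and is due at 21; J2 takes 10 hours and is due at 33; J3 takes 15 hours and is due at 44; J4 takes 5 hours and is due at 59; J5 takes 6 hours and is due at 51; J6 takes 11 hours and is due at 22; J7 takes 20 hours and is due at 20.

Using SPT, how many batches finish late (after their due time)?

SPT (increasing processing time): J4 J5 J2 J6 J1 J3 J7.
J4: 0→5, due 59, tardiness 0
J5: 5→11, due 51, tardiness 0
J2: 11→21, due 33, tardiness 0
J6: 21→32, due 22, tardiness 10
J1: 32→46, due 21, tardiness 25
J3: 46→61, due 44, tardiness 17
J7: 61→81, due 20, tardiness 61
Late batches: 4.

4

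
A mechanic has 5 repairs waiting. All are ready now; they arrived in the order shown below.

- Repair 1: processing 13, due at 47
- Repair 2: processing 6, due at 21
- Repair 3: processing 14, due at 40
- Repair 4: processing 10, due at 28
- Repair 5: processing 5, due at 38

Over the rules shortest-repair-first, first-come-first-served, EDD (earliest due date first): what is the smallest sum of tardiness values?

1

SPT (increasing processing time): Repair 5 Repair 2 Repair 4 Repair 1 Repair 3.
Repair 5: 0→5, due 38, tardiness 0
Repair 2: 5→11, due 21, tardiness 0
Repair 4: 11→21, due 28, tardiness 0
Repair 1: 21→34, due 47, tardiness 0
Repair 3: 34→48, due 40, tardiness 8
Sum = 0+0+0+0+8 = 8.
FIFO (arrival order): Repair 1 Repair 2 Repair 3 Repair 4 Repair 5.
Repair 1: 0→13, due 47, tardiness 0
Repair 2: 13→19, due 21, tardiness 0
Repair 3: 19→33, due 40, tardiness 0
Repair 4: 33→43, due 28, tardiness 15
Repair 5: 43→48, due 38, tardiness 10
Sum = 0+0+0+15+10 = 25.
EDD (increasing due date): Repair 2 Repair 4 Repair 5 Repair 3 Repair 1.
Repair 2: 0→6, due 21, tardiness 0
Repair 4: 6→16, due 28, tardiness 0
Repair 5: 16→21, due 38, tardiness 0
Repair 3: 21→35, due 40, tardiness 0
Repair 1: 35→48, due 47, tardiness 1
Sum = 0+0+0+0+1 = 1.
SPT 8, FIFO 25, EDD 1 → minimum 1.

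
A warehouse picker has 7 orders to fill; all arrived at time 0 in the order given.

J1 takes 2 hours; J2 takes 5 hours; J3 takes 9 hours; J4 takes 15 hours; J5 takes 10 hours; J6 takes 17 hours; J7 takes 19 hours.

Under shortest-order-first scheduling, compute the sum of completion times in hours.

227

SPT (increasing processing time): J1 J2 J3 J5 J4 J6 J7.
J1: 0→2
J2: 2→7
J3: 7→16
J5: 16→26
J4: 26→41
J6: 41→58
J7: 58→77
Sum = 2+7+16+26+41+58+77 = 227.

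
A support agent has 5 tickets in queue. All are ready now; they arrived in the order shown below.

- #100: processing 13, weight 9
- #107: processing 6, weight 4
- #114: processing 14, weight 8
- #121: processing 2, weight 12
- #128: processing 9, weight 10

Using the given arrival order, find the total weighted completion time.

1317

FIFO (arrival order): #100 #107 #114 #121 #128.
#100: finishes 13, weight 9, w·C = 117
#107: finishes 19, weight 4, w·C = 76
#114: finishes 33, weight 8, w·C = 264
#121: finishes 35, weight 12, w·C = 420
#128: finishes 44, weight 10, w·C = 440
Sum = 117+76+264+420+440 = 1317.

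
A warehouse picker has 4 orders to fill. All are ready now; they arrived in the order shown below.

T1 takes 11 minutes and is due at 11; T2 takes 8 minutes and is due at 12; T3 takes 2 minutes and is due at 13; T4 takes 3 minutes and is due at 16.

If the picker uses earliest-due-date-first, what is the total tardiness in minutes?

EDD (increasing due date): T1 T2 T3 T4.
T1: 0→11, due 11, tardiness 0
T2: 11→19, due 12, tardiness 7
T3: 19→21, due 13, tardiness 8
T4: 21→24, due 16, tardiness 8
Sum = 0+7+8+8 = 23.

23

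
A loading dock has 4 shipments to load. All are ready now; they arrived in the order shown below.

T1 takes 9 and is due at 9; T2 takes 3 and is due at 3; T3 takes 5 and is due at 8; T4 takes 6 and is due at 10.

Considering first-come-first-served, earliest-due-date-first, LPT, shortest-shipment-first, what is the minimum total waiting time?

FIFO (arrival order): T1 T2 T3 T4.
T1: waits 0, runs 0→9
T2: waits 9, runs 9→12
T3: waits 12, runs 12→17
T4: waits 17, runs 17→23
Sum = 0+9+12+17 = 38.
EDD (increasing due date): T2 T3 T1 T4.
T2: waits 0, runs 0→3
T3: waits 3, runs 3→8
T1: waits 8, runs 8→17
T4: waits 17, runs 17→23
Sum = 0+3+8+17 = 28.
LPT (decreasing processing time): T1 T4 T3 T2.
T1: waits 0, runs 0→9
T4: waits 9, runs 9→15
T3: waits 15, runs 15→20
T2: waits 20, runs 20→23
Sum = 0+9+15+20 = 44.
SPT (increasing processing time): T2 T3 T4 T1.
T2: waits 0, runs 0→3
T3: waits 3, runs 3→8
T4: waits 8, runs 8→14
T1: waits 14, runs 14→23
Sum = 0+3+8+14 = 25.
FIFO 38, EDD 28, LPT 44, SPT 25 → minimum 25.

25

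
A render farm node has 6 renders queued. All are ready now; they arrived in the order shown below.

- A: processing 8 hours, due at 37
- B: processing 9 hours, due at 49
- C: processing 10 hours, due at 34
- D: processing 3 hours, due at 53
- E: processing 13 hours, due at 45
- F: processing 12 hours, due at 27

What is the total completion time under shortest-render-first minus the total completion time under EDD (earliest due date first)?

-53

SPT (increasing processing time): D A B C F E.
D: 0→3
A: 3→11
B: 11→20
C: 20→30
F: 30→42
E: 42→55
Sum = 3+11+20+30+42+55 = 161.
EDD (increasing due date): F C A E B D.
F: 0→12
C: 12→22
A: 22→30
E: 30→43
B: 43→52
D: 52→55
Sum = 12+22+30+43+52+55 = 214.
Difference = 161 − 214 = -53.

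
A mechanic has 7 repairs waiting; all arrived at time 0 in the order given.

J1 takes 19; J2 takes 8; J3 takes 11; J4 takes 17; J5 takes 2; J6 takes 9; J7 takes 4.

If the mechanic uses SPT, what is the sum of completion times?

200

SPT (increasing processing time): J5 J7 J2 J6 J3 J4 J1.
J5: 0→2
J7: 2→6
J2: 6→14
J6: 14→23
J3: 23→34
J4: 34→51
J1: 51→70
Sum = 2+6+14+23+34+51+70 = 200.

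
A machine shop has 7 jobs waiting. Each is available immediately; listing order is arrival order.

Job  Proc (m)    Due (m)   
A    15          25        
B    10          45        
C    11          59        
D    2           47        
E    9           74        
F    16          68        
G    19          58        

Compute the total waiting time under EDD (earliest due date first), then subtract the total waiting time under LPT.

-73

EDD (increasing due date): A B D G C F E.
A: waits 0, runs 0→15
B: waits 15, runs 15→25
D: waits 25, runs 25→27
G: waits 27, runs 27→46
C: waits 46, runs 46→57
F: waits 57, runs 57→73
E: waits 73, runs 73→82
Sum = 0+15+25+27+46+57+73 = 243.
LPT (decreasing processing time): G F A C B E D.
G: waits 0, runs 0→19
F: waits 19, runs 19→35
A: waits 35, runs 35→50
C: waits 50, runs 50→61
B: waits 61, runs 61→71
E: waits 71, runs 71→80
D: waits 80, runs 80→82
Sum = 0+19+35+50+61+71+80 = 316.
Difference = 243 − 316 = -73.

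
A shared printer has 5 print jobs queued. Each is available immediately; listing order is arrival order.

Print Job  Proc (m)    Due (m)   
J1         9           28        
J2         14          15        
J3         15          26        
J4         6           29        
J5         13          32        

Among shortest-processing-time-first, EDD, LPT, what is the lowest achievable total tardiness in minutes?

SPT (increasing processing time): J4 J1 J5 J2 J3.
J4: 0→6, due 29, tardiness 0
J1: 6→15, due 28, tardiness 0
J5: 15→28, due 32, tardiness 0
J2: 28→42, due 15, tardiness 27
J3: 42→57, due 26, tardiness 31
Sum = 0+0+0+27+31 = 58.
EDD (increasing due date): J2 J3 J1 J4 J5.
J2: 0→14, due 15, tardiness 0
J3: 14→29, due 26, tardiness 3
J1: 29→38, due 28, tardiness 10
J4: 38→44, due 29, tardiness 15
J5: 44→57, due 32, tardiness 25
Sum = 0+3+10+15+25 = 53.
LPT (decreasing processing time): J3 J2 J5 J1 J4.
J3: 0→15, due 26, tardiness 0
J2: 15→29, due 15, tardiness 14
J5: 29→42, due 32, tardiness 10
J1: 42→51, due 28, tardiness 23
J4: 51→57, due 29, tardiness 28
Sum = 0+14+10+23+28 = 75.
SPT 58, EDD 53, LPT 75 → minimum 53.

53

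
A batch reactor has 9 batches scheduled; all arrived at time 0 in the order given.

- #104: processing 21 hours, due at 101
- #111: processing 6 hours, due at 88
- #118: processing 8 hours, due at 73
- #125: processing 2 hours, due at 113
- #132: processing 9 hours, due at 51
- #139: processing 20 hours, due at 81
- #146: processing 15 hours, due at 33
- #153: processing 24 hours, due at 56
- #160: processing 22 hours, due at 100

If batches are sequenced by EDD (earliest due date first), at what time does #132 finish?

24

EDD (increasing due date): #146 #132 #153 #118 #139 #111 #160 #104 #125.
#146: 0→15
#132: 15→24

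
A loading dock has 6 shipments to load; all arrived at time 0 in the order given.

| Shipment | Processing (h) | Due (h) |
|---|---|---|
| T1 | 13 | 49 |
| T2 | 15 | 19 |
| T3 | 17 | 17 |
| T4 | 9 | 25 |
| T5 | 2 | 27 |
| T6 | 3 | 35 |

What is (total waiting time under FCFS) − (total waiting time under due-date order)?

FIFO (arrival order): T1 T2 T3 T4 T5 T6.
T1: waits 0, runs 0→13
T2: waits 13, runs 13→28
T3: waits 28, runs 28→45
T4: waits 45, runs 45→54
T5: waits 54, runs 54→56
T6: waits 56, runs 56→59
Sum = 0+13+28+45+54+56 = 196.
EDD (increasing due date): T3 T2 T4 T5 T6 T1.
T3: waits 0, runs 0→17
T2: waits 17, runs 17→32
T4: waits 32, runs 32→41
T5: waits 41, runs 41→43
T6: waits 43, runs 43→46
T1: waits 46, runs 46→59
Sum = 0+17+32+41+43+46 = 179.
Difference = 196 − 179 = 17.

17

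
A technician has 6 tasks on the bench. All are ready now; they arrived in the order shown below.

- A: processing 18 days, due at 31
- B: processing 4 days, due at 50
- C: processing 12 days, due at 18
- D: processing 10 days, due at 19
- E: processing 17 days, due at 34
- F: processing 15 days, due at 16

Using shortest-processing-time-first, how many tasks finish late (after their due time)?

4

SPT (increasing processing time): B D C F E A.
B: 0→4, due 50, tardiness 0
D: 4→14, due 19, tardiness 0
C: 14→26, due 18, tardiness 8
F: 26→41, due 16, tardiness 25
E: 41→58, due 34, tardiness 24
A: 58→76, due 31, tardiness 45
Late tasks: 4.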